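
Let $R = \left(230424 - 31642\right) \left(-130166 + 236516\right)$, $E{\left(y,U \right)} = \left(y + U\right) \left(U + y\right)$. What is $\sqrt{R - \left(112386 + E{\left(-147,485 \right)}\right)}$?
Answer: $\sqrt{21140239070} \approx 1.454 \cdot 10^{5}$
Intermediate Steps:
$E{\left(y,U \right)} = \left(U + y\right)^{2}$ ($E{\left(y,U \right)} = \left(U + y\right) \left(U + y\right) = \left(U + y\right)^{2}$)
$R = 21140465700$ ($R = 198782 \cdot 106350 = 21140465700$)
$\sqrt{R - \left(112386 + E{\left(-147,485 \right)}\right)} = \sqrt{21140465700 - \left(112386 + \left(485 - 147\right)^{2}\right)} = \sqrt{21140465700 - 226630} = \sqrt{21140239070}$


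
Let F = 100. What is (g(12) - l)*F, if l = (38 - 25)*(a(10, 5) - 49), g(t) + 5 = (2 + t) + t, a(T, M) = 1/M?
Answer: 65540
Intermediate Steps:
g(t) = -3 + 2*t (g(t) = -5 + ((2 + t) + t) = -5 + (2 + 2*t) = -3 + 2*t)
l = -3172/5 (l = (38 - 25)*(1/5 - 49) = 13*(⅕ - 49) = 13*(-244/5) = -3172/5 ≈ -634.40)
(g(12) - l)*F = ((-3 + 2*12) - 1*(-3172/5))*100 = ((-3 + 24) + 3172/5)*100 = (21 + 3172/5)*100 = (3277/5)*100 = 65540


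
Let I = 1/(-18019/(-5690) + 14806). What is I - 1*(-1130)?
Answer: 95218505360/84264159 ≈ 1130.0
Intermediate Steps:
I = 5690/84264159 (I = 1/(-18019*(-1/5690) + 14806) = 1/(18019/5690 + 14806) = 1/(84264159/5690) = 5690/84264159 ≈ 6.7526e-5)
I - 1*(-1130) = 5690/84264159 - 1*(-1130) = 5690/84264159 + 1130 = 95218505360/84264159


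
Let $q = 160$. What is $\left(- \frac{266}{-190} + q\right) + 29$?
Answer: $\frac{952}{5} \approx 190.4$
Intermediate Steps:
$\left(- \frac{266}{-190} + q\right) + 29 = \left(- \frac{266}{-190} + 160\right) + 29 = \left(\left(-266\right) \left(- \frac{1}{190}\right) + 160\right) + 29 = \left(\frac{7}{5} + 160\right) + 29 = \frac{807}{5} + 29 = \frac{952}{5}$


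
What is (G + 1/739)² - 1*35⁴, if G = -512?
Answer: -676361238936/546121 ≈ -1.2385e+6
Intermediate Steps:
(G + 1/739)² - 1*35⁴ = (-512 + 1/739)² - 1*35⁴ = (-512 + 1/739)² - 1*1500625 = (-378367/739)² - 1500625 = 143161586689/546121 - 1500625 = -676361238936/546121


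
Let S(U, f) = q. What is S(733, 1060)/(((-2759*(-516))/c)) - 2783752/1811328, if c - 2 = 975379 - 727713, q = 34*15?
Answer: 26314021483/301812528 ≈ 87.187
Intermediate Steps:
q = 510
c = 247668 (c = 2 + (975379 - 727713) = 2 + 247666 = 247668)
S(U, f) = 510
S(733, 1060)/(((-2759*(-516))/c)) - 2783752/1811328 = 510/((-2759*(-516)/247668)) - 2783752/1811328 = 510/((1423644*(1/247668))) - 2783752*1/1811328 = 510/(118637/20639) - 347969/226416 = 510*(20639/118637) - 347969/226416 = 10525890/118637 - 347969/226416 = 26314021483/301812528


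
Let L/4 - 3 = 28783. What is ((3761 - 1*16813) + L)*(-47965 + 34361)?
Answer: -1388859568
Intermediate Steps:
L = 115144 (L = 12 + 4*28783 = 12 + 115132 = 115144)
((3761 - 1*16813) + L)*(-47965 + 34361) = ((3761 - 1*16813) + 115144)*(-47965 + 34361) = ((3761 - 16813) + 115144)*(-13604) = (-13052 + 115144)*(-13604) = 102092*(-13604) = -1388859568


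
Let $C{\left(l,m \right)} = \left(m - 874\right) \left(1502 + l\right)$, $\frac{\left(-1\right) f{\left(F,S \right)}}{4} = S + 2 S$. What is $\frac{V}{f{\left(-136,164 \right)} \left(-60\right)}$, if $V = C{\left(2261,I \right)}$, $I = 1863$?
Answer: $\frac{3721607}{118080} \approx 31.518$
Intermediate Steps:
$f{\left(F,S \right)} = - 12 S$ ($f{\left(F,S \right)} = - 4 \left(S + 2 S\right) = - 4 \cdot 3 S = - 12 S$)
$C{\left(l,m \right)} = \left(-874 + m\right) \left(1502 + l\right)$
$V = 3721607$ ($V = -1312748 - 1976114 + 1502 \cdot 1863 + 2261 \cdot 1863 = -1312748 - 1976114 + 2798226 + 4212243 = 3721607$)
$\frac{V}{f{\left(-136,164 \right)} \left(-60\right)} = \frac{3721607}{\left(-12\right) 164 \left(-60\right)} = \frac{3721607}{\left(-1968\right) \left(-60\right)} = \frac{3721607}{118080}$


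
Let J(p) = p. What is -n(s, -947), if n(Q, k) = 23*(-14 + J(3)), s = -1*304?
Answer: 253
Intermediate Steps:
s = -304
n(Q, k) = -253 (n(Q, k) = 23*(-14 + 3) = 23*(-11) = -253)
-n(s, -947) = -1*(-253) = 253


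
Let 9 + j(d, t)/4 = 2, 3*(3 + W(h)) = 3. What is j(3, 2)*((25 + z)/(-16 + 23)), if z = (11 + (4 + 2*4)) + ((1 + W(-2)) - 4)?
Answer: -172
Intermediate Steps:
W(h) = -2 (W(h) = -3 + (1/3)*3 = -3 + 1 = -2)
z = 18 (z = (11 + (4 + 2*4)) + ((1 - 2) - 4) = (11 + (4 + 8)) + (-1 - 4) = (11 + 12) - 5 = 23 - 5 = 18)
j(d, t) = -28 (j(d, t) = -36 + 4*2 = -36 + 8 = -28)
j(3, 2)*((25 + z)/(-16 + 23)) = -28*(25 + 18)/(-16 + 23) = -1204/7 = -28*43/7 = -172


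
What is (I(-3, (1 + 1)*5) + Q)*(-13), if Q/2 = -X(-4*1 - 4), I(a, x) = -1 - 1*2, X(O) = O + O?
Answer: -377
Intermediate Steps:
X(O) = 2*O
I(a, x) = -3 (I(a, x) = -1 - 2 = -3)
Q = 32 (Q = 2*(-2*(-4*1 - 4)) = 2*(-2*(-4 - 4)) = 2*(-2*(-8)) = 2*(-1*(-16)) = 2*16 = 32)
(I(-3, (1 + 1)*5) + Q)*(-13) = (-3 + 32)*(-13) = 29*(-13) = -377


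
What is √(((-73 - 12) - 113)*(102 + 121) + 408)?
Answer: I*√43746 ≈ 209.16*I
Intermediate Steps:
√(((-73 - 12) - 113)*(102 + 121) + 408) = √((-85 - 113)*223 + 408) = √(-198*223 + 408) = √(-44154 + 408) = √(-43746) = I*√43746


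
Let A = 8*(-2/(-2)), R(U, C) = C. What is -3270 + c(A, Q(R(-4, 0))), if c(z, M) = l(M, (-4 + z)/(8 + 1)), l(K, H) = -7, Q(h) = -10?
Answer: -3277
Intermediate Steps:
A = 8 (A = 8*(-2*(-½)) = 8*1 = 8)
c(z, M) = -7
-3270 + c(A, Q(R(-4, 0))) = -3270 - 7 = -3277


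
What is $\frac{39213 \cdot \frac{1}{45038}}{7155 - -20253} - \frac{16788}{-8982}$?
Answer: $\frac{1151304703351}{615966350496} \approx 1.8691$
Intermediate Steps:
$\frac{39213 \cdot \frac{1}{45038}}{7155 - -20253} - \frac{16788}{-8982} = \frac{39213 \cdot \frac{1}{45038}}{7155 + 20253} - - \frac{2798}{1497} = \frac{39213}{45038 \cdot 27408} + \frac{2798}{1497} = \frac{39213}{45038} \cdot \frac{1}{27408} + \frac{2798}{1497} = \frac{13071}{411467168} + \frac{2798}{1497} = \frac{1151304703351}{615966350496}$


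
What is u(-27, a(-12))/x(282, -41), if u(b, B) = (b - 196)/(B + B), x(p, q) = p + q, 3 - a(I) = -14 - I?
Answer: -223/2410 ≈ -0.092531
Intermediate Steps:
a(I) = 17 + I (a(I) = 3 - (-14 - I) = 3 + (14 + I) = 17 + I)
u(b, B) = (-196 + b)/(2*B) (u(b, B) = (-196 + b)/((2*B)) = (-196 + b)*(1/(2*B)) = (-196 + b)/(2*B))
u(-27, a(-12))/x(282, -41) = ((-196 - 27)/(2*(17 - 12)))/(282 - 41) = ((1/2)*(-223)/5)/241 = ((1/2)*(1/5)*(-223))*(1/241) = -223/10*1/241 = -223/2410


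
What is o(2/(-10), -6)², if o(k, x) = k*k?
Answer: 1/625 ≈ 0.0016000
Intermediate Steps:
o(k, x) = k²
o(2/(-10), -6)² = ((2/(-10))²)² = ((2*(-⅒))²)² = ((-⅕)²)² = (1/25)² = 1/625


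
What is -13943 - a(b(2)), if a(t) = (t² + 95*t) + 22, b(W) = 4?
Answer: -14361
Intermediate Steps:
a(t) = 22 + t² + 95*t
-13943 - a(b(2)) = -13943 - (22 + 4² + 95*4) = -13943 - (22 + 16 + 380) = -13943 - 1*418 = -13943 - 418 = -14361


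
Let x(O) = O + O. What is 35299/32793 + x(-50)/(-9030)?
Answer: 3578103/3290231 ≈ 1.0875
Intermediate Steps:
x(O) = 2*O
35299/32793 + x(-50)/(-9030) = 35299/32793 + (2*(-50))/(-9030) = 35299*(1/32793) - 100*(-1/9030) = 35299/32793 + 10/903 = 3578103/3290231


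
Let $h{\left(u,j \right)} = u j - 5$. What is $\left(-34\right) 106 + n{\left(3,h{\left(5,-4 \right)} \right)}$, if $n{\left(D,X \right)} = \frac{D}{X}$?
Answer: $- \frac{90103}{25} \approx -3604.1$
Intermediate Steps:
$h{\left(u,j \right)} = -5 + j u$ ($h{\left(u,j \right)} = j u - 5 = -5 + j u$)
$\left(-34\right) 106 + n{\left(3,h{\left(5,-4 \right)} \right)} = \left(-34\right) 106 + \frac{3}{-5 - 20} = -3604 + \frac{3}{-5 - 20} = -3604 + \frac{3}{-25} = -3604 + 3 \left(- \frac{1}{25}\right) = -3604 - \frac{3}{25} = - \frac{90103}{25}$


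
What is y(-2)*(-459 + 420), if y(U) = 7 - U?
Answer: -351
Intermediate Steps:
y(-2)*(-459 + 420) = (7 - 1*(-2))*(-459 + 420) = (7 + 2)*(-39) = 9*(-39) = -351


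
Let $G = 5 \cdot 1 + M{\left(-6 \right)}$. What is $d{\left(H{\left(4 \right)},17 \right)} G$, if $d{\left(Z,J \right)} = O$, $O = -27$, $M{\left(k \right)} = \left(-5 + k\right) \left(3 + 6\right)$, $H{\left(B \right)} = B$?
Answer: $2538$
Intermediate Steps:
$M{\left(k \right)} = -45 + 9 k$ ($M{\left(k \right)} = \left(-5 + k\right) 9 = -45 + 9 k$)
$d{\left(Z,J \right)} = -27$
$G = -94$ ($G = 5 \cdot 1 + \left(-45 + 9 \left(-6\right)\right) = 5 - 99 = -94$)
$d{\left(H{\left(4 \right)},17 \right)} G = \left(-27\right) \left(-94\right) = 2538$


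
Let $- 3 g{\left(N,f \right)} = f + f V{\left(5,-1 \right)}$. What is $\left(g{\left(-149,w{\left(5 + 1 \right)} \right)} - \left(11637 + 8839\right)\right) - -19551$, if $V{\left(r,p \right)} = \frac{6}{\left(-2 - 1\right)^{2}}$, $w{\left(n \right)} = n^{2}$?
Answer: $-945$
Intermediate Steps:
$V{\left(r,p \right)} = \frac{2}{3}$ ($V{\left(r,p \right)} = \frac{6}{\left(-3\right)^{2}} = \frac{6}{9} = 6 \cdot \frac{1}{9} = \frac{2}{3}$)
$g{\left(N,f \right)} = - \frac{5 f}{9}$ ($g{\left(N,f \right)} = - \frac{f + f \frac{2}{3}}{3} = - \frac{f + \frac{2 f}{3}}{3} = - \frac{\frac{5}{3} f}{3} = - \frac{5 f}{9}$)
$\left(g{\left(-149,w{\left(5 + 1 \right)} \right)} - \left(11637 + 8839\right)\right) - -19551 = \left(- \frac{5 \left(5 + 1\right)^{2}}{9} - \left(11637 + 8839\right)\right) - -19551 = \left(- \frac{5 \cdot 6^{2}}{9} - 20476\right) + 19551 = \left(\left(- \frac{5}{9}\right) 36 - 20476\right) + 19551 = \left(-20 - 20476\right) + 19551 = -20496 + 19551 = -945$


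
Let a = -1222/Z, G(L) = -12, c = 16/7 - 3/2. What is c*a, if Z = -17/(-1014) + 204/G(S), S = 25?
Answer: 6815094/120547 ≈ 56.535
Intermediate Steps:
c = 11/14 (c = 16*(⅐) - 3*½ = 16/7 - 3/2 = 11/14 ≈ 0.78571)
Z = -17221/1014 (Z = -17/(-1014) + 204/(-12) = -17*(-1/1014) + 204*(-1/12) = 17/1014 - 17 = -17221/1014 ≈ -16.983)
a = 1239108/17221 (a = -1222/(-17221/1014) = -1222*(-1014/17221) = 1239108/17221 ≈ 71.953)
c*a = (11/14)*(1239108/17221) = 6815094/120547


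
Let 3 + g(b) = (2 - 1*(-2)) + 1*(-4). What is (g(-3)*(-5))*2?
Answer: 30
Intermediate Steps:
g(b) = -3 (g(b) = -3 + ((2 - 1*(-2)) + 1*(-4)) = -3 + ((2 + 2) - 4) = -3 + (4 - 4) = -3 + 0 = -3)
(g(-3)*(-5))*2 = -3*(-5)*2 = 15*2 = 30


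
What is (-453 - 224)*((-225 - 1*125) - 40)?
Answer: 264030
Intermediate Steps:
(-453 - 224)*((-225 - 1*125) - 40) = -677*((-225 - 125) - 40) = -677*(-350 - 40) = -677*(-390) = 264030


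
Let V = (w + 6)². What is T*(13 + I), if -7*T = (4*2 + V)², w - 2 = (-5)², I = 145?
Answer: -190138622/7 ≈ -2.7163e+7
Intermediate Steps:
w = 27 (w = 2 + (-5)² = 2 + 25 = 27)
V = 1089 (V = (27 + 6)² = 33² = 1089)
T = -1203409/7 (T = -(4*2 + 1089)²/7 = -(8 + 1089)²/7 = -⅐*1097² = -⅐*1203409 = -1203409/7 ≈ -1.7192e+5)
T*(13 + I) = -1203409*(13 + 145)/7 = -1203409/7*158 = -190138622/7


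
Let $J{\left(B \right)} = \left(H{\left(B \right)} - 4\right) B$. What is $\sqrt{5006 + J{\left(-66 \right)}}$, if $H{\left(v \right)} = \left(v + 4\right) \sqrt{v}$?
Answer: $\sqrt{5270 + 4092 i \sqrt{66}} \approx 139.51 + 119.14 i$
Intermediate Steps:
$H{\left(v \right)} = \sqrt{v} \left(4 + v\right)$ ($H{\left(v \right)} = \left(4 + v\right) \sqrt{v} = \sqrt{v} \left(4 + v\right)$)
$J{\left(B \right)} = B \left(-4 + \sqrt{B} \left(4 + B\right)\right)$ ($J{\left(B \right)} = \left(\sqrt{B} \left(4 + B\right) - 4\right) B = \left(-4 + \sqrt{B} \left(4 + B\right)\right) B = B \left(-4 + \sqrt{B} \left(4 + B\right)\right)$)
$\sqrt{5006 + J{\left(-66 \right)}} = \sqrt{5006 - 66 \left(-4 + \sqrt{-66} \left(4 - 66\right)\right)} = \sqrt{5006 - 66 \left(-4 + i \sqrt{66} \left(-62\right)\right)} = \sqrt{5006 - 66 \left(-4 - 62 i \sqrt{66}\right)} = \sqrt{5006 + \left(264 + 4092 i \sqrt{66}\right)} = \sqrt{5270 + 4092 i \sqrt{66}}$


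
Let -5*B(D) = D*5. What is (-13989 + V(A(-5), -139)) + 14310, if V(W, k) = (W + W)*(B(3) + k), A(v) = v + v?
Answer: 3161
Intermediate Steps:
B(D) = -D (B(D) = -D*5/5 = -D)
A(v) = 2*v
V(W, k) = 2*W*(-3 + k) (V(W, k) = (W + W)*(-1*3 + k) = (2*W)*(-3 + k) = 2*W*(-3 + k))
(-13989 + V(A(-5), -139)) + 14310 = (-13989 + 2*(2*(-5))*(-3 - 139)) + 14310 = (-13989 + 2*(-10)*(-142)) + 14310 = (-13989 + 2840) + 14310 = -11149 + 14310 = 3161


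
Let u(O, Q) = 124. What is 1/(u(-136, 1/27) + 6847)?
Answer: 1/6971 ≈ 0.00014345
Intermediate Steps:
1/(u(-136, 1/27) + 6847) = 1/(124 + 6847) = 1/6971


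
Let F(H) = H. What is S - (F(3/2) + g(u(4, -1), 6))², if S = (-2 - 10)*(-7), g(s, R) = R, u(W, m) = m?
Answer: 111/4 ≈ 27.750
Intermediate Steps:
S = 84 (S = -12*(-7) = 84)
S - (F(3/2) + g(u(4, -1), 6))² = 84 - (3/2 + 6)² = 84 - (15/2)² = 84 - 1*225/4 = 84 - 225/4 = 111/4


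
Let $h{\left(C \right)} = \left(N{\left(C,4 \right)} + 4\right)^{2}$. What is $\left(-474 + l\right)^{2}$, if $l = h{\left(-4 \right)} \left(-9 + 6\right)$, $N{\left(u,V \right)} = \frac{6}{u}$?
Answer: $\frac{3884841}{16} \approx 2.428 \cdot 10^{5}$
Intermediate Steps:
$h{\left(C \right)} = \left(4 + \frac{6}{C}\right)^{2}$ ($h{\left(C \right)} = \left(\frac{6}{C} + 4\right)^{2} = \left(4 + \frac{6}{C}\right)^{2}$)
$l = - \frac{75}{4}$ ($l = \left(4 + \frac{6}{-4}\right)^{2} \left(-9 + 6\right) = \left(4 + 6 \left(- \frac{1}{4}\right)\right)^{2} \left(-3\right) = \left(4 - \frac{3}{2}\right)^{2} \left(-3\right) = \left(\frac{5}{2}\right)^{2} \left(-3\right) = \frac{25}{4} \left(-3\right) = - \frac{75}{4} \approx -18.75$)
$\left(-474 + l\right)^{2} = \left(-474 - \frac{75}{4}\right)^{2} = \left(- \frac{1971}{4}\right)^{2} = \frac{3884841}{16}$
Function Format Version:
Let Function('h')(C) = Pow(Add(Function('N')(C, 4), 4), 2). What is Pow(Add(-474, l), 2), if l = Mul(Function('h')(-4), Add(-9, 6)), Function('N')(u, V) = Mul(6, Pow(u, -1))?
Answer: Rational(3884841, 16) ≈ 2.4280e+5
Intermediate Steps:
Function('h')(C) = Pow(Add(4, Mul(6, Pow(C, -1))), 2) (Function('h')(C) = Pow(Add(Mul(6, Pow(C, -1)), 4), 2) = Pow(Add(4, Mul(6, Pow(C, -1))), 2))
l = Rational(-75, 4) (l = Mul(Pow(Add(4, Mul(6, Pow(-4, -1))), 2), Add(-9, 6)) = Mul(Pow(Add(4, Mul(6, Rational(-1, 4))), 2), -3) = Mul(Pow(Add(4, Rational(-3, 2)), 2), -3) = Mul(Pow(Rational(5, 2), 2), -3) = Mul(Rational(25, 4), -3) = Rational(-75, 4) ≈ -18.750)
Pow(Add(-474, l), 2) = Pow(Add(-474, Rational(-75, 4)), 2) = Pow(Rational(-1971, 4), 2) = Rational(3884841, 16)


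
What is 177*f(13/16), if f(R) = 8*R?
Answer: 2301/2 ≈ 1150.5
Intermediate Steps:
177*f(13/16) = 177*(8*(13/16)) = 177*(13/2) = 2301/2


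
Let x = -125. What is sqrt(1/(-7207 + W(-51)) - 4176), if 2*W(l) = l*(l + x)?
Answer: I*sqrt(30873007855)/2719 ≈ 64.622*I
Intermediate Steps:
W(l) = l*(-125 + l)/2 (W(l) = (l*(l - 125))/2 = (l*(-125 + l))/2 = l*(-125 + l)/2)
sqrt(1/(-7207 + W(-51)) - 4176) = sqrt(1/(-7207 + (1/2)*(-51)*(-125 - 51)) - 4176) = sqrt(1/(-7207 + (1/2)*(-51)*(-176)) - 4176) = sqrt(1/(-7207 + 4488) - 4176) = sqrt(1/(-2719) - 4176) = sqrt(-1/2719 - 4176) = sqrt(-11354545/2719) = I*sqrt(30873007855)/2719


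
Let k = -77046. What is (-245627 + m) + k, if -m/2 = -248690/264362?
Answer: -42650991123/132181 ≈ -3.2267e+5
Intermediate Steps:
m = 248690/132181 (m = -(-497380)/264362 = -2*(-124345/132181) = 248690/132181 ≈ 1.8814)
(-245627 + m) + k = (-245627 + 248690/132181) - 77046 = -32466973797/132181 - 77046 = -42650991123/132181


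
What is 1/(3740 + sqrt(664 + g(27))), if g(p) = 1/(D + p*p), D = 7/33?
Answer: 89999360/336581627871 - 16*sqrt(1501981726)/336581627871 ≈ 0.00026555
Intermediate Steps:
D = 7/33 (D = 7*(1/33) = 7/33 ≈ 0.21212)
g(p) = 1/(7/33 + p**2) (g(p) = 1/(7/33 + p*p) = 1/(7/33 + p**2))
1/(3740 + sqrt(664 + g(27))) = 1/(3740 + sqrt(664 + 33/(7 + 33*27**2))) = 1/(3740 + sqrt(664 + 33/(7 + 33*729))) = 1/(3740 + sqrt(664 + 33/(7 + 24057))) = 1/(3740 + sqrt(664 + 33/24064)) = 1/(3740 + sqrt(15978529/24064)) = 1/(3740 + sqrt(1501981726)/1504)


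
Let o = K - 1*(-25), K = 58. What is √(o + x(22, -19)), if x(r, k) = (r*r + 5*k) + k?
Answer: √453 ≈ 21.284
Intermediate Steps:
x(r, k) = r² + 6*k (x(r, k) = (r² + 5*k) + k = r² + 6*k)
o = 83 (o = 58 - 1*(-25) = 58 + 25 = 83)
√(o + x(22, -19)) = √(83 + (22² + 6*(-19))) = √(83 + (484 - 114)) = √(83 + 370) = √453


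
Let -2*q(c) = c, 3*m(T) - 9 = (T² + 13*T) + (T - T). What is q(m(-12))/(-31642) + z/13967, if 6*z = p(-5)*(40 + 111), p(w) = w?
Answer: -23931611/2651662884 ≈ -0.0090251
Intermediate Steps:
m(T) = 3 + T²/3 + 13*T/3 (m(T) = 3 + ((T² + 13*T) + (T - T))/3 = 3 + ((T² + 13*T) + 0)/3 = 3 + (T² + 13*T)/3 = 3 + (T²/3 + 13*T/3) = 3 + T²/3 + 13*T/3)
q(c) = -c/2
z = -755/6 (z = (-5*(40 + 111))/6 = (-5*151)/6 = (⅙)*(-755) = -755/6 ≈ -125.83)
q(m(-12))/(-31642) + z/13967 = -(3 + (⅓)*(-12)² + (13/3)*(-12))/2/(-31642) - 755/6/13967 = -(3 + (⅓)*144 - 52)/2*(-1/31642) - 755/6*1/13967 = -(3 + 48 - 52)/2*(-1/31642) - 755/83802 = -½*(-1)*(-1/31642) - 755/83802 = (½)*(-1/31642) - 755/83802 = -1/63284 - 755/83802 = -23931611/2651662884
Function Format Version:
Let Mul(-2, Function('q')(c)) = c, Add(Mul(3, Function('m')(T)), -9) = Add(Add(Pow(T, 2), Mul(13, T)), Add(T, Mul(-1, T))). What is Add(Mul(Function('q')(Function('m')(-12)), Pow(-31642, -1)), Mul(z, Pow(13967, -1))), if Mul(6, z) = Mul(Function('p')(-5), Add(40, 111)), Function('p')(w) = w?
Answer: Rational(-23931611, 2651662884) ≈ -0.0090251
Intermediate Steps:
Function('m')(T) = Add(3, Mul(Rational(1, 3), Pow(T, 2)), Mul(Rational(13, 3), T)) (Function('m')(T) = Add(3, Mul(Rational(1, 3), Add(Add(Pow(T, 2), Mul(13, T)), Add(T, Mul(-1, T))))) = Add(3, Mul(Rational(1, 3), Add(Add(Pow(T, 2), Mul(13, T)), 0))) = Add(3, Mul(Rational(1, 3), Add(Pow(T, 2), Mul(13, T)))) = Add(3, Add(Mul(Rational(1, 3), Pow(T, 2)), Mul(Rational(13, 3), T))) = Add(3, Mul(Rational(1, 3), Pow(T, 2)), Mul(Rational(13, 3), T)))
Function('q')(c) = Mul(Rational(-1, 2), c)
z = Rational(-755, 6) (z = Mul(Rational(1, 6), Mul(-5, Add(40, 111))) = Mul(Rational(1, 6), Mul(-5, 151)) = Mul(Rational(1, 6), -755) = Rational(-755, 6) ≈ -125.83)
Add(Mul(Function('q')(Function('m')(-12)), Pow(-31642, -1)), Mul(z, Pow(13967, -1))) = Add(Mul(Mul(Rational(-1, 2), Add(3, Mul(Rational(1, 3), Pow(-12, 2)), Mul(Rational(13, 3), -12))), Pow(-31642, -1)), Mul(Rational(-755, 6), Pow(13967, -1))) = Add(Mul(Mul(Rational(-1, 2), Add(3, Mul(Rational(1, 3), 144), -52)), Rational(-1, 31642)), Mul(Rational(-755, 6), Rational(1, 13967))) = Add(Mul(Mul(Rational(-1, 2), Add(3, 48, -52)), Rational(-1, 31642)), Rational(-755, 83802)) = Add(Mul(Mul(Rational(-1, 2), -1), Rational(-1, 31642)), Rational(-755, 83802)) = Add(Mul(Rational(1, 2), Rational(-1, 31642)), Rational(-755, 83802)) = Add(Rational(-1, 63284), Rational(-755, 83802)) = Rational(-23931611, 2651662884)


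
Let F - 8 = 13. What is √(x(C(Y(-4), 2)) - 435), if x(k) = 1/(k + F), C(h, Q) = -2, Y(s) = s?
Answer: 2*I*√39254/19 ≈ 20.855*I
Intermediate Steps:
F = 21 (F = 8 + 13 = 21)
x(k) = 1/(21 + k) (x(k) = 1/(k + 21) = 1/(21 + k))
√(x(C(Y(-4), 2)) - 435) = √(1/(21 - 2) - 435) = √(1/19 - 435) = √(-8264/19) = 2*I*√39254/19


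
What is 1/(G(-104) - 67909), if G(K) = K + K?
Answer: -1/68117 ≈ -1.4681e-5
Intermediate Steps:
G(K) = 2*K
1/(G(-104) - 67909) = 1/(2*(-104) - 67909) = 1/(-208 - 67909) = 1/(-68117) = -1/68117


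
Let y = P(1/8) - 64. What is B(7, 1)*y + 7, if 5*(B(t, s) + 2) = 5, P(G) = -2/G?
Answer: 87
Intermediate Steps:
y = -80 (y = -2/(1/8) - 64 = -2/⅛ - 64 = -2*8 - 64 = -16 - 64 = -80)
B(t, s) = -1 (B(t, s) = -2 + (⅕)*5 = -2 + 1 = -1)
B(7, 1)*y + 7 = -1*(-80) + 7 = 80 + 7 = 87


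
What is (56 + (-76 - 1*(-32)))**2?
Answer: 144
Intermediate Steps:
(56 + (-76 - 1*(-32)))**2 = (56 + (-76 + 32))**2 = (56 - 44)**2 = 12**2 = 144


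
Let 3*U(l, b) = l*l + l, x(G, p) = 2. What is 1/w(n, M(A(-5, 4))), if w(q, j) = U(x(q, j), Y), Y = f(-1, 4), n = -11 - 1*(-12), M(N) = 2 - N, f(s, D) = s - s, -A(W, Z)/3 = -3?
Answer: 1/2 ≈ 0.50000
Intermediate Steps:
A(W, Z) = 9 (A(W, Z) = -3*(-3) = 9)
f(s, D) = 0
n = 1 (n = -11 + 12 = 1)
Y = 0
U(l, b) = l/3 + l**2/3 (U(l, b) = (l*l + l)/3 = (l**2 + l)/3 = (l + l**2)/3 = l/3 + l**2/3)
w(q, j) = 2 (w(q, j) = (1/3)*2*(1 + 2) = (1/3)*2*3 = 2)
1/w(n, M(A(-5, 4))) = 1/2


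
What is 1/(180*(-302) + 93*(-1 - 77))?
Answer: -1/61614 ≈ -1.6230e-5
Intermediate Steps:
1/(180*(-302) + 93*(-1 - 77)) = 1/(-54360 + 93*(-78)) = 1/(-54360 - 7254) = 1/(-61614) = -1/61614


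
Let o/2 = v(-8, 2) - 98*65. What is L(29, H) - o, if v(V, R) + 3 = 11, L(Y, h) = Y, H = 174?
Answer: 12753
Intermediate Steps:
v(V, R) = 8 (v(V, R) = -3 + 11 = 8)
o = -12724 (o = 2*(8 - 98*65) = 2*(8 - 6370) = 2*(-6362) = -12724)
L(29, H) - o = 29 - 1*(-12724) = 29 + 12724 = 12753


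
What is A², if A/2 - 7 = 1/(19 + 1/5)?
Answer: 458329/2304 ≈ 198.93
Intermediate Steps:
A = 677/48 (A = 14 + 2/(19 + 1/5) = 14 + 2/(19 + ⅕) = 14 + 2/(96/5) = 14 + 2*(5/96) = 14 + 5/48 = 677/48 ≈ 14.104)
A² = (677/48)² = 458329/2304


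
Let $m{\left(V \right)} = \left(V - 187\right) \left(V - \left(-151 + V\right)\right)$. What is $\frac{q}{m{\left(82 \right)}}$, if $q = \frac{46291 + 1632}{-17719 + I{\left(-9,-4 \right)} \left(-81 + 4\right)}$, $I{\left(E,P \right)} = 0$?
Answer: $\frac{47923}{280934745} \approx 0.00017058$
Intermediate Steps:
$m{\left(V \right)} = -28237 + 151 V$ ($m{\left(V \right)} = \left(-187 + V\right) 151 = -28237 + 151 V$)
$q = - \frac{47923}{17719}$ ($q = \frac{46291 + 1632}{-17719 + 0 \left(-81 + 4\right)} = \frac{47923}{-17719 + 0 \left(-77\right)} = \frac{47923}{-17719 + 0} = \frac{47923}{-17719} = 47923 \left(- \frac{1}{17719}\right) = - \frac{47923}{17719} \approx -2.7046$)
$\frac{q}{m{\left(82 \right)}} = - \frac{47923}{17719 \left(-28237 + 151 \cdot 82\right)} = - \frac{47923}{17719 \left(-28237 + 12382\right)} = - \frac{47923}{17719 \left(-15855\right)} = \left(- \frac{47923}{17719}\right) \left(- \frac{1}{15855}\right) = \frac{47923}{280934745}$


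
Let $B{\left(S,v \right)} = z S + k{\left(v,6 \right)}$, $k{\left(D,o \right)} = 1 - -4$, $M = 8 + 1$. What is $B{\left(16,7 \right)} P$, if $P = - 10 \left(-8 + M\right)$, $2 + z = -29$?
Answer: $4910$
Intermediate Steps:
$M = 9$
$k{\left(D,o \right)} = 5$ ($k{\left(D,o \right)} = 1 + 4 = 5$)
$z = -31$ ($z = -2 - 29 = -31$)
$P = -10$ ($P = - 10 \left(-8 + 9\right) = \left(-10\right) 1 = -10$)
$B{\left(S,v \right)} = 5 - 31 S$ ($B{\left(S,v \right)} = - 31 S + 5 = 5 - 31 S$)
$B{\left(16,7 \right)} P = \left(5 - 496\right) \left(-10\right) = \left(-491\right) \left(-10\right) = 4910$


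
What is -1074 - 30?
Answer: -1104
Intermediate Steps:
-1074 - 30 = -1104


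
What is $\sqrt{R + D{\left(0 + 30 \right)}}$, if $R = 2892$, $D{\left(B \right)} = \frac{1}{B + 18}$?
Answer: $\frac{7 \sqrt{8499}}{12} \approx 53.778$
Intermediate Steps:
$D{\left(B \right)} = \frac{1}{18 + B}$
$\sqrt{R + D{\left(0 + 30 \right)}} = \sqrt{2892 + \frac{1}{18 + \left(0 + 30\right)}} = \sqrt{2892 + \frac{1}{18 + 30}} = \sqrt{2892 + \frac{1}{48}} = \sqrt{\frac{138817}{48}} = \frac{7 \sqrt{8499}}{12}$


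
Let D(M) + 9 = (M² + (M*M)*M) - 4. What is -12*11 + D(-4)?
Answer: -193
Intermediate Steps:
D(M) = -13 + M² + M³ (D(M) = -9 + ((M² + (M*M)*M) - 4) = -9 + ((M² + M²*M) - 4) = -9 + ((M² + M³) - 4) = -9 + (-4 + M² + M³) = -13 + M² + M³)
-12*11 + D(-4) = -12*11 + (-13 + (-4)² + (-4)³) = -132 + (-13 + 16 - 64) = -132 - 61 = -193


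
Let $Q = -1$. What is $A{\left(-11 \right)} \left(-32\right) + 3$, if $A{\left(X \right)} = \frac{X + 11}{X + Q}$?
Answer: $3$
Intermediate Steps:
$A{\left(X \right)} = \frac{11 + X}{-1 + X}$ ($A{\left(X \right)} = \frac{X + 11}{X - 1} = \frac{11 + X}{-1 + X}$)
$A{\left(-11 \right)} \left(-32\right) + 3 = \frac{11 - 11}{-1 - 11} \left(-32\right) + 3 = \frac{1}{-12} \cdot 0 \left(-32\right) + 3 = \left(- \frac{1}{12}\right) 0 \left(-32\right) + 3 = 0 \left(-32\right) + 3 = 0 + 3 = 3$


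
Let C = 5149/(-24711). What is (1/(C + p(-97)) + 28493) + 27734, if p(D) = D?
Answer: 135063751621/2402116 ≈ 56227.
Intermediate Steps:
C = -5149/24711 (C = 5149*(-1/24711) = -5149/24711 ≈ -0.20837)
(1/(C + p(-97)) + 28493) + 27734 = (1/(-5149/24711 - 97) + 28493) + 27734 = (1/(-2402116/24711) + 28493) + 27734 = (-24711/2402116 + 28493) + 27734 = 68443466477/2402116 + 27734 = 135063751621/2402116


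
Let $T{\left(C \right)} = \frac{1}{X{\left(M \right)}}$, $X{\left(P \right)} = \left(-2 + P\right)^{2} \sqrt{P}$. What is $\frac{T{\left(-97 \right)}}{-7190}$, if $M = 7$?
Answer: $- \frac{\sqrt{7}}{1258250} \approx -2.1027 \cdot 10^{-6}$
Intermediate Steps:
$X{\left(P \right)} = \sqrt{P} \left(-2 + P\right)^{2}$
$T{\left(C \right)} = \frac{\sqrt{7}}{175}$ ($T{\left(C \right)} = \frac{1}{\sqrt{7} \left(-2 + 7\right)^{2}} = \frac{1}{\sqrt{7} \cdot 5^{2}} = \frac{1}{\sqrt{7} \cdot 25} = \frac{1}{25 \sqrt{7}} = \frac{\sqrt{7}}{175}$)
$\frac{T{\left(-97 \right)}}{-7190} = \frac{\frac{1}{175} \sqrt{7}}{-7190} = \frac{\sqrt{7}}{175} \left(- \frac{1}{7190}\right) = - \frac{\sqrt{7}}{1258250}$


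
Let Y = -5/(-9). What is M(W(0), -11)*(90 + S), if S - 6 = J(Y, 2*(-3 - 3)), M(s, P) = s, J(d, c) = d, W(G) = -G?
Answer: 0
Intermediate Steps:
Y = 5/9 (Y = -5*(-⅑) = 5/9 ≈ 0.55556)
S = 59/9 (S = 6 + 5/9 = 59/9 ≈ 6.5556)
M(W(0), -11)*(90 + S) = (-1*0)*(90 + 59/9) = 0*(869/9) = 0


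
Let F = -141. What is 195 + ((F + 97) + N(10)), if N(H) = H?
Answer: 161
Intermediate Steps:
195 + ((F + 97) + N(10)) = 195 + ((-141 + 97) + 10) = 195 + (-44 + 10) = 195 - 34 = 161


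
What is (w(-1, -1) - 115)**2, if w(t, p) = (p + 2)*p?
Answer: 13456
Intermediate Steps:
w(t, p) = p*(2 + p) (w(t, p) = (2 + p)*p = p*(2 + p))
(w(-1, -1) - 115)**2 = (-(2 - 1) - 115)**2 = (-1*1 - 115)**2 = (-1 - 115)**2 = (-116)**2 = 13456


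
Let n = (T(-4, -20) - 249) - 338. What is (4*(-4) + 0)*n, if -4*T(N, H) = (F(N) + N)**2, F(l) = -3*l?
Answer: 9648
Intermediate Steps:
T(N, H) = -N**2 (T(N, H) = -(-3*N + N)**2/4 = -4*N**2/4 = -N**2)
n = -603 (n = (-1*(-4)**2 - 249) - 338 = (-1*16 - 249) - 338 = (-16 - 249) - 338 = -265 - 338 = -603)
(4*(-4) + 0)*n = (4*(-4) + 0)*(-603) = (-16 + 0)*(-603) = -16*(-603) = 9648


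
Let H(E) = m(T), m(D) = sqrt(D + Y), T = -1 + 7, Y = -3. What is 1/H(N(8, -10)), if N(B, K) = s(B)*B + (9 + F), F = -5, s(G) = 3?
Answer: sqrt(3)/3 ≈ 0.57735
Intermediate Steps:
T = 6
N(B, K) = 4 + 3*B (N(B, K) = 3*B + (9 - 5) = 3*B + 4 = 4 + 3*B)
m(D) = sqrt(-3 + D) (m(D) = sqrt(D - 3) = sqrt(-3 + D))
H(E) = sqrt(3) (H(E) = sqrt(-3 + 6) = sqrt(3))
1/H(N(8, -10)) = 1/(sqrt(3)) = sqrt(3)/3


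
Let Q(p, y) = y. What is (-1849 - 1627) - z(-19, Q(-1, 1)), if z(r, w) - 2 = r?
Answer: -3459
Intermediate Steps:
z(r, w) = 2 + r
(-1849 - 1627) - z(-19, Q(-1, 1)) = (-1849 - 1627) - (2 - 19) = -3476 - 1*(-17) = -3476 + 17 = -3459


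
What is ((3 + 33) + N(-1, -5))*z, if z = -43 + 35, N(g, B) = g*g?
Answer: -296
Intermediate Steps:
N(g, B) = g**2
z = -8
((3 + 33) + N(-1, -5))*z = ((3 + 33) + (-1)**2)*(-8) = (36 + 1)*(-8) = 37*(-8) = -296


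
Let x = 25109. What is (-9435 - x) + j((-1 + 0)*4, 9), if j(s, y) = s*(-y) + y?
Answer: -34499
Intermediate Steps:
j(s, y) = y - s*y (j(s, y) = -s*y + y = y - s*y)
(-9435 - x) + j((-1 + 0)*4, 9) = (-9435 - 1*25109) + 9*(1 - (-1 + 0)*4) = (-9435 - 25109) + 9*(1 - (-1)*4) = -34544 + 9*(1 - 1*(-4)) = -34544 + 9*(1 + 4) = -34544 + 9*5 = -34544 + 45 = -34499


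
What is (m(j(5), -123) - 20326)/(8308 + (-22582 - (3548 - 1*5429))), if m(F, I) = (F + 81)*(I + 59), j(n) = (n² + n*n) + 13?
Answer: 29542/12393 ≈ 2.3838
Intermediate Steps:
j(n) = 13 + 2*n² (j(n) = (n² + n²) + 13 = 2*n² + 13 = 13 + 2*n²)
m(F, I) = (59 + I)*(81 + F) (m(F, I) = (81 + F)*(59 + I) = (59 + I)*(81 + F))
(m(j(5), -123) - 20326)/(8308 + (-22582 - (3548 - 1*5429))) = ((4779 + 59*(13 + 2*5²) + 81*(-123) + (13 + 2*5²)*(-123)) - 20326)/(8308 + (-22582 - (3548 - 1*5429))) = ((4779 + 59*(13 + 2*25) - 9963 + (13 + 2*25)*(-123)) - 20326)/(8308 + (-22582 - (3548 - 5429))) = ((4779 + 59*(13 + 50) - 9963 + (13 + 50)*(-123)) - 20326)/(8308 + (-22582 - 1*(-1881))) = ((4779 + 59*63 - 9963 + 63*(-123)) - 20326)/(8308 + (-22582 + 1881)) = ((4779 + 3717 - 9963 - 7749) - 20326)/(8308 - 20701) = (-9216 - 20326)/(-12393) = -29542*(-1/12393) = 29542/12393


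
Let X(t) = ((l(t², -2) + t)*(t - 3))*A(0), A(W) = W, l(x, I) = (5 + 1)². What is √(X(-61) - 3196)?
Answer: 2*I*√799 ≈ 56.533*I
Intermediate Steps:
l(x, I) = 36 (l(x, I) = 6² = 36)
X(t) = 0 (X(t) = ((36 + t)*(t - 3))*0 = ((36 + t)*(-3 + t))*0 = ((-3 + t)*(36 + t))*0 = 0)
√(X(-61) - 3196) = √(0 - 3196) = √(-3196) = 2*I*√799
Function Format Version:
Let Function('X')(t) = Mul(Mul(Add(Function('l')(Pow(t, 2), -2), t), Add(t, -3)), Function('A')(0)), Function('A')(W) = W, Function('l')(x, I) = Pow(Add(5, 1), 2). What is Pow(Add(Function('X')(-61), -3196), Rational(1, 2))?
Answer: Mul(2, I, Pow(799, Rational(1, 2))) ≈ Mul(56.533, I)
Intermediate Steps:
Function('l')(x, I) = 36 (Function('l')(x, I) = Pow(6, 2) = 36)
Function('X')(t) = 0 (Function('X')(t) = Mul(Mul(Add(36, t), Add(t, -3)), 0) = Mul(Mul(Add(36, t), Add(-3, t)), 0) = Mul(Mul(Add(-3, t), Add(36, t)), 0) = 0)
Pow(Add(Function('X')(-61), -3196), Rational(1, 2)) = Pow(Add(0, -3196), Rational(1, 2)) = Pow(-3196, Rational(1, 2)) = Mul(2, I, Pow(799, Rational(1, 2)))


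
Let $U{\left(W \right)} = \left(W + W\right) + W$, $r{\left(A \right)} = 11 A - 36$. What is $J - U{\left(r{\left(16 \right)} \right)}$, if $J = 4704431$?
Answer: $4704011$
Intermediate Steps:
$r{\left(A \right)} = -36 + 11 A$
$U{\left(W \right)} = 3 W$ ($U{\left(W \right)} = 2 W + W = 3 W$)
$J - U{\left(r{\left(16 \right)} \right)} = 4704431 - 3 \left(-36 + 11 \cdot 16\right) = 4704431 - 3 \left(-36 + 176\right) = 4704431 - 3 \cdot 140 = 4704431 - 420 = 4704011$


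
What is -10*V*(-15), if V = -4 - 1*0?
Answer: -600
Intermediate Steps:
V = -4 (V = -4 + 0 = -4)
-10*V*(-15) = -10*(-4)*(-15) = -(-40)*(-15) = -1*600 = -600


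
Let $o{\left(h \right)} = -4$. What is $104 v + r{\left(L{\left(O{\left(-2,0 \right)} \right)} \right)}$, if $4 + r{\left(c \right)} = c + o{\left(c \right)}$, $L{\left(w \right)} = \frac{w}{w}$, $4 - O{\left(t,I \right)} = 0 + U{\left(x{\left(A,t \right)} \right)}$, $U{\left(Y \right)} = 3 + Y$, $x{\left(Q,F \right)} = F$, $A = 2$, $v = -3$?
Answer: $-319$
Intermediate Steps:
$O{\left(t,I \right)} = 1 - t$ ($O{\left(t,I \right)} = 4 - \left(0 + \left(3 + t\right)\right) = 4 - \left(3 + t\right) = 1 - t$)
$L{\left(w \right)} = 1$
$r{\left(c \right)} = -8 + c$ ($r{\left(c \right)} = -4 + \left(c - 4\right) = -4 + \left(-4 + c\right) = -8 + c$)
$104 v + r{\left(L{\left(O{\left(-2,0 \right)} \right)} \right)} = 104 \left(-3\right) + \left(-8 + 1\right) = -312 - 7 = -319$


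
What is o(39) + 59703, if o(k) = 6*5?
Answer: 59733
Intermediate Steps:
o(k) = 30
o(39) + 59703 = 30 + 59703 = 59733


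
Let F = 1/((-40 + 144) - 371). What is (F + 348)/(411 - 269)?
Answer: 92915/37914 ≈ 2.4507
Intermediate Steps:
F = -1/267 (F = 1/(104 - 371) = 1/(-267) = -1/267 ≈ -0.0037453)
(F + 348)/(411 - 269) = (-1/267 + 348)/(411 - 269) = (92915/267)/142 = (92915/267)*(1/142) = 92915/37914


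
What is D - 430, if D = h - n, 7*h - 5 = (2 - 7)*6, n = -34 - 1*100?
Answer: -2097/7 ≈ -299.57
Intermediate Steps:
n = -134 (n = -34 - 100 = -134)
h = -25/7 (h = 5/7 + ((2 - 7)*6)/7 = 5/7 + (-5*6)/7 = 5/7 + (⅐)*(-30) = 5/7 - 30/7 = -25/7 ≈ -3.5714)
D = 913/7 (D = -25/7 - 1*(-134) = -25/7 + 134 = 913/7 ≈ 130.43)
D - 430 = 913/7 - 430 = -2097/7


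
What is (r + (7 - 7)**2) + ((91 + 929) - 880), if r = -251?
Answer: -111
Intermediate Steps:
(r + (7 - 7)**2) + ((91 + 929) - 880) = (-251 + (7 - 7)**2) + ((91 + 929) - 880) = (-251 + 0**2) + (1020 - 880) = (-251 + 0) + 140 = -251 + 140 = -111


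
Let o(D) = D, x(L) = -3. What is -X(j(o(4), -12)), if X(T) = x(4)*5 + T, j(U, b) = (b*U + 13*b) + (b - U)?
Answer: 235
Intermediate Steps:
j(U, b) = -U + 14*b + U*b (j(U, b) = (U*b + 13*b) + (b - U) = (13*b + U*b) + (b - U) = -U + 14*b + U*b)
X(T) = -15 + T (X(T) = -3*5 + T = -15 + T)
-X(j(o(4), -12)) = -(-15 + (-1*4 + 14*(-12) + 4*(-12))) = -(-15 + (-4 - 168 - 48)) = -(-15 - 220) = -1*(-235) = 235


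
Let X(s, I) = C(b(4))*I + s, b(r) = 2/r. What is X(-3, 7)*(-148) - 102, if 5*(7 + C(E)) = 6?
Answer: 31754/5 ≈ 6350.8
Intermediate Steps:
C(E) = -29/5 (C(E) = -7 + (⅕)*6 = -7 + 6/5 = -29/5)
X(s, I) = s - 29*I/5 (X(s, I) = -29*I/5 + s = s - 29*I/5)
X(-3, 7)*(-148) - 102 = (-3 - 29/5*7)*(-148) - 102 = (-3 - 203/5)*(-148) - 102 = -218/5*(-148) - 102 = 32264/5 - 102 = 31754/5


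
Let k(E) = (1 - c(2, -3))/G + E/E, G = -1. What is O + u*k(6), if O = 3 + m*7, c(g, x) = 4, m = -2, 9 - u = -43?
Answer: 197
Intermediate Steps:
u = 52 (u = 9 - 1*(-43) = 9 + 43 = 52)
O = -11 (O = 3 - 2*7 = 3 - 14 = -11)
k(E) = 4 (k(E) = (1 - 1*4)/(-1) + E/E = (1 - 4)*(-1) + 1 = -3*(-1) + 1 = 3 + 1 = 4)
O + u*k(6) = -11 + 52*4 = -11 + 208 = 197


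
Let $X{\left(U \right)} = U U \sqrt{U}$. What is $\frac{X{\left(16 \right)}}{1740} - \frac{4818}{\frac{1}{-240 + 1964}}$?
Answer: $- \frac{3613210664}{435} \approx -8.3062 \cdot 10^{6}$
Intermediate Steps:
$X{\left(U \right)} = U^{\frac{5}{2}}$ ($X{\left(U \right)} = U^{2} \sqrt{U} = U^{\frac{5}{2}}$)
$\frac{X{\left(16 \right)}}{1740} - \frac{4818}{\frac{1}{-240 + 1964}} = \frac{16^{\frac{5}{2}}}{1740} - \frac{4818}{\frac{1}{-240 + 1964}} = 1024 \cdot \frac{1}{1740} - \frac{4818}{\frac{1}{1724}} = \frac{256}{435} - 4818 \frac{1}{\frac{1}{1724}} = \frac{256}{435} - 8306232 = - \frac{3613210664}{435}$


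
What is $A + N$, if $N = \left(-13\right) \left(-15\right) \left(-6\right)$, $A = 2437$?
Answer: $1267$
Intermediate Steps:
$N = -1170$ ($N = 195 \left(-6\right) = -1170$)
$A + N = 2437 - 1170 = 1267$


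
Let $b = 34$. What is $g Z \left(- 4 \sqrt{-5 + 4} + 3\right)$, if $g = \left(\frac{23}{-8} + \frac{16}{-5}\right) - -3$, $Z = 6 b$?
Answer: $- \frac{18819}{10} + \frac{12546 i}{5} \approx -1881.9 + 2509.2 i$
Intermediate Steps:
$Z = 204$ ($Z = 6 \cdot 34 = 204$)
$g = - \frac{123}{40}$ ($g = \left(23 \left(- \frac{1}{8}\right) + 16 \left(- \frac{1}{5}\right)\right) + 3 = \left(- \frac{23}{8} - \frac{16}{5}\right) + 3 = - \frac{243}{40} + 3 = - \frac{123}{40} \approx -3.075$)
$g Z \left(- 4 \sqrt{-5 + 4} + 3\right) = \left(- \frac{123}{40}\right) 204 \left(- 4 \sqrt{-5 + 4} + 3\right) = - \frac{6273 \left(- 4 \sqrt{-1} + 3\right)}{10} = - \frac{6273 \left(- 4 i + 3\right)}{10} = - \frac{6273 \left(3 - 4 i\right)}{10} = - \frac{18819}{10} + \frac{12546 i}{5}$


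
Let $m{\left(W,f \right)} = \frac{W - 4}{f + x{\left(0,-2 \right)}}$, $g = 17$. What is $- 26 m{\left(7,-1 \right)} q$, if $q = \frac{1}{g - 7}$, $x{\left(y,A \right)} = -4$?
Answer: $\frac{39}{25} \approx 1.56$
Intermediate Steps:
$q = \frac{1}{10}$ ($q = \frac{1}{17 - 7} = \frac{1}{10} \approx 0.1$)
$m{\left(W,f \right)} = \frac{-4 + W}{-4 + f}$ ($m{\left(W,f \right)} = \frac{W - 4}{f - 4} = \frac{-4 + W}{-4 + f}$)
$- 26 m{\left(7,-1 \right)} q = - 26 \frac{-4 + 7}{-4 - 1} \cdot \frac{1}{10} = - 26 \frac{1}{-5} \cdot 3 \cdot \frac{1}{10} = - 26 \left(\left(- \frac{1}{5}\right) 3\right) \frac{1}{10} = \left(-26\right) \left(- \frac{3}{5}\right) \frac{1}{10} = \frac{78}{5} \cdot \frac{1}{10} = \frac{39}{25}$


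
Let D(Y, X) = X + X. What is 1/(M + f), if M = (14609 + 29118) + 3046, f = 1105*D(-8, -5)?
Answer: 1/35723 ≈ 2.7993e-5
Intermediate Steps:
D(Y, X) = 2*X
f = -11050 (f = 1105*(2*(-5)) = 1105*(-10) = -11050)
M = 46773 (M = 43727 + 3046 = 46773)
1/(M + f) = 1/(46773 - 11050) = 1/35723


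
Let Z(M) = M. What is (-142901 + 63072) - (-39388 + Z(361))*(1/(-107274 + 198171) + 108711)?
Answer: 128546063779041/30299 ≈ 4.2426e+9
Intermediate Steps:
(-142901 + 63072) - (-39388 + Z(361))*(1/(-107274 + 198171) + 108711) = (-142901 + 63072) - (-39388 + 361)*(1/(-107274 + 198171) + 108711) = -79829 - (-39027)*(1/90897 + 108711) = -79829 - (-39027)*9881503768/90897 = -79829 - 1*(-128548482517912/30299) = -79829 + 128548482517912/30299 = 128546063779041/30299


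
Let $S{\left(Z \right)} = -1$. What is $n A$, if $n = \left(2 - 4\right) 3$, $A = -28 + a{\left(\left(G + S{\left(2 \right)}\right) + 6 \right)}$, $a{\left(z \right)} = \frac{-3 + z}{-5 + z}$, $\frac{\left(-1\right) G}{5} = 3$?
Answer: $\frac{814}{5} \approx 162.8$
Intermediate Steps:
$G = -15$ ($G = \left(-5\right) 3 = -15$)
$a{\left(z \right)} = \frac{-3 + z}{-5 + z}$
$A = - \frac{407}{15}$ ($A = -28 + \frac{-3 + \left(\left(-15 - 1\right) + 6\right)}{-5 + \left(\left(-15 - 1\right) + 6\right)} = -28 + \frac{-3 + \left(-16 + 6\right)}{-5 + \left(-16 + 6\right)} = -28 + \frac{-3 - 10}{-5 - 10} = -28 + \frac{1}{-15} \left(-13\right) = -28 - - \frac{13}{15} = -28 + \frac{13}{15} = - \frac{407}{15} \approx -27.133$)
$n = -6$ ($n = \left(-2\right) 3 = -6$)
$n A = \left(-6\right) \left(- \frac{407}{15}\right) = \frac{814}{5}$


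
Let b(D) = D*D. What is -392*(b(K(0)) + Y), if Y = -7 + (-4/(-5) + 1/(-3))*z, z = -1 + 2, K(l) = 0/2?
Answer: 38416/15 ≈ 2561.1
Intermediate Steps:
K(l) = 0 (K(l) = 0*(1/2) = 0)
z = 1
b(D) = D**2
Y = -98/15 (Y = -7 + (-4/(-5) + 1/(-3))*1 = -7 + (-4*(-1/5) + 1*(-1/3))*1 = -7 + (4/5 - 1/3)*1 = -7 + (7/15)*1 = -7 + 7/15 = -98/15 ≈ -6.5333)
-392*(b(K(0)) + Y) = -392*(0**2 - 98/15) = -392*(0 - 98/15) = -392*(-98/15) = 38416/15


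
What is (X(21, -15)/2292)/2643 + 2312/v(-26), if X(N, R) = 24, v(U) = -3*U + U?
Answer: 291781940/6562569 ≈ 44.462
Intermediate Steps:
v(U) = -2*U
(X(21, -15)/2292)/2643 + 2312/v(-26) = (24/2292)/2643 + 2312/((-2*(-26))) = (24*(1/2292))*(1/2643) + 2312/52 = (2/191)*(1/2643) + 2312*(1/52) = 2/504813 + 578/13 = 291781940/6562569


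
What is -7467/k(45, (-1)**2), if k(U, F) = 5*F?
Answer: -7467/5 ≈ -1493.4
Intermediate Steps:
-7467/k(45, (-1)**2) = -7467/(5*(-1)**2) = -7467/(5*1) = -7467/5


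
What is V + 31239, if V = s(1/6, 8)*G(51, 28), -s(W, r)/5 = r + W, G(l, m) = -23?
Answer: 193069/6 ≈ 32178.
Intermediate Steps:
s(W, r) = -5*W - 5*r (s(W, r) = -5*(r + W) = -5*(W + r) = -5*W - 5*r)
V = 5635/6 (V = (-5/6 - 5*8)*(-23) = (-5*⅙ - 40)*(-23) = (-⅚ - 40)*(-23) = -245/6*(-23) = 5635/6 ≈ 939.17)
V + 31239 = 5635/6 + 31239 = 193069/6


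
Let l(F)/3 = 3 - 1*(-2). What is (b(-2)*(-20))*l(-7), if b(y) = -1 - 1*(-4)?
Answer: -900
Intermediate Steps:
b(y) = 3 (b(y) = -1 + 4 = 3)
l(F) = 15 (l(F) = 3*(3 - 1*(-2)) = 3*(3 + 2) = 3*5 = 15)
(b(-2)*(-20))*l(-7) = (3*(-20))*15 = -60*15 = -900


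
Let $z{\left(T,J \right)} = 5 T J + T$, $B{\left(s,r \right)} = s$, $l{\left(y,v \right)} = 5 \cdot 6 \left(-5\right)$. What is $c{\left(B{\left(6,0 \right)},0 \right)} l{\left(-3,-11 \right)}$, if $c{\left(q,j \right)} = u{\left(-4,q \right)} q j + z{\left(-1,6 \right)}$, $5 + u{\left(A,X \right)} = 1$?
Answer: $4650$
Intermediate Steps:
$l{\left(y,v \right)} = -150$ ($l{\left(y,v \right)} = 30 \left(-5\right) = -150$)
$z{\left(T,J \right)} = T + 5 J T$ ($z{\left(T,J \right)} = 5 J T + T = T + 5 J T$)
$u{\left(A,X \right)} = -4$ ($u{\left(A,X \right)} = -5 + 1 = -4$)
$c{\left(q,j \right)} = -31 - 4 j q$ ($c{\left(q,j \right)} = - 4 q j - \left(1 + 5 \cdot 6\right) = - 4 j q - \left(1 + 30\right) = - 4 j q - 31 = -31 - 4 j q$)
$c{\left(B{\left(6,0 \right)},0 \right)} l{\left(-3,-11 \right)} = \left(-31 - 0 \cdot 6\right) \left(-150\right) = \left(-31 + 0\right) \left(-150\right) = \left(-31\right) \left(-150\right) = 4650$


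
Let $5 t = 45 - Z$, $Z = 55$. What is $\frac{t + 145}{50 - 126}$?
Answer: $- \frac{143}{76} \approx -1.8816$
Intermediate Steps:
$t = -2$ ($t = \frac{45 - 55}{5} = \frac{1}{5} \left(-10\right) = -2$)
$\frac{t + 145}{50 - 126} = \frac{-2 + 145}{50 - 126} = \frac{143}{-76} = 143 \left(- \frac{1}{76}\right) = - \frac{143}{76}$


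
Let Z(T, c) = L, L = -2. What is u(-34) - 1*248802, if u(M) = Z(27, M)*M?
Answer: -248734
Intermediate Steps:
Z(T, c) = -2
u(M) = -2*M
u(-34) - 1*248802 = -2*(-34) - 1*248802 = 68 - 248802 = -248734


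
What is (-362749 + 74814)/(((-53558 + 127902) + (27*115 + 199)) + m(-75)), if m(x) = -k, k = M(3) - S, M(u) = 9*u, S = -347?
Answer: -287935/77274 ≈ -3.7262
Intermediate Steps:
k = 374 (k = 9*3 - 1*(-347) = 27 + 347 = 374)
m(x) = -374 (m(x) = -1*374 = -374)
(-362749 + 74814)/(((-53558 + 127902) + (27*115 + 199)) + m(-75)) = (-362749 + 74814)/(((-53558 + 127902) + (27*115 + 199)) - 374) = -287935/((74344 + (3105 + 199)) - 374) = -287935/((74344 + 3304) - 374) = -287935/(77648 - 374) = -287935/77274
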